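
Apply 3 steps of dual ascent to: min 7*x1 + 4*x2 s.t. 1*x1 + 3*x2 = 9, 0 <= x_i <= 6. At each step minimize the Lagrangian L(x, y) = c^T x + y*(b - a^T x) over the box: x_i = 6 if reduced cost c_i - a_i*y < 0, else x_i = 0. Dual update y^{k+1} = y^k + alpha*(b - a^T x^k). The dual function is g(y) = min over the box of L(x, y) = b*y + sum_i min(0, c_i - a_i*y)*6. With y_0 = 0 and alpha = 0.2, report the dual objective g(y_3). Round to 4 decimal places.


Dual ascent for LP: min 7*x1 + 4*x2, 1*x1 + 3*x2 = 9, 0 <= x_i <= 6
Step 1: y^k = 0.0, reduced costs: (7.0, 4.0)
  x^k = (0.0, 0.0), subgradient = b - a^T x = 9.0
  y^{k+1} = 0.0 + 0.2*9.0 = 1.8
Step 2: y^k = 1.8, reduced costs: (5.2, -1.4)
  x^k = (0.0, 6.0), subgradient = b - a^T x = -9.0
  y^{k+1} = 1.8 + 0.2*-9.0 = 0.0
Step 3: y^k = 0.0, reduced costs: (7.0, 4.0)
  x^k = (0.0, 0.0), subgradient = b - a^T x = 9.0
  y^{k+1} = 0.0 + 0.2*9.0 = 1.8
Dual objective at y_3 = 1.8: reduced costs (5.2, -1.4), box minimizer x = (0.0, 6.0)
g(y_3) = b*y + (c1 - a1*y)*x1 + (c2 - a2*y)*x2 = 9*1.8 + 5.2*0.0 + (-1.4)*6.0 = 16.2 + 0.0 - 8.4 = 7.8


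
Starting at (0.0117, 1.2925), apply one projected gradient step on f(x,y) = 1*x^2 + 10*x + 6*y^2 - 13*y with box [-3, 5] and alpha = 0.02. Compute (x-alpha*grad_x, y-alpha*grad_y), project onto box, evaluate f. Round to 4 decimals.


Step 1: Compute gradient at (0.0117, 1.2925).
grad_x = 2*1*0.0117 + 10 = 10.0234
grad_y = 2*6*1.2925 - 13 = 2.51
Step 2: Gradient step.
x_raw = 0.0117 - 0.02*10.0234 = -0.1888
y_raw = 1.2925 - 0.02*2.51 = 1.2423
Step 3: Project onto [-3, 5].
x_proj = clip(-0.1888) = -0.1888
y_proj = clip(1.2423) = 1.2423
Step 4: Evaluate f.
f(-0.1888, 1.2423) = -8.7421


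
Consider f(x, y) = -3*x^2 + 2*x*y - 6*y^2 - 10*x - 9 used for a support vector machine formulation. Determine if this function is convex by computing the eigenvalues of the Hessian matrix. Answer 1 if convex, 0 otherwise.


The Hessian of f(x,y) = -3*x^2 + 2*x*y - 6*y^2 - 10*x - 9 is:
H = [[-6, 2], [2, -12]]
Trace = -6 - 12 = -18
Determinant = -6*-12 - (2)^2 = 68
Discriminant = (-18)^2 - 4*68 = 52.0
Eigenvalues: lambda_1 = -12.6056, lambda_2 = -5.3944
The function is not convex.

0


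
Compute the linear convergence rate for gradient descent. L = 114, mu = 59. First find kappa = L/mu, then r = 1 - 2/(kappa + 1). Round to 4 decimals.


Step 1: Compute the condition number.
kappa = L/mu = 114/59 = 1.9322
Step 2: Compute the convergence rate.
r = 1 - 2/(kappa + 1) = 1 - 2*mu/(L + mu) = (L - mu)/(L + mu) = 55/173 = 0.3179


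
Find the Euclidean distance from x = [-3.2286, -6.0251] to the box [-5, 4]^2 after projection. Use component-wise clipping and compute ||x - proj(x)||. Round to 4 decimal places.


Project each component onto [-5, 4].
clip(-3.2286) = -3.2286, clip(-6.0251) = -5.0
Projection = [-3.2286, -5.0]
Squared diffs: [0.0, 1.0508]
Distance = sqrt(1.0508) = 1.0251


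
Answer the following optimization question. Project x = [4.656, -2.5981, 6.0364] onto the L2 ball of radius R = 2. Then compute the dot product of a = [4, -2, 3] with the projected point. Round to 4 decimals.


Step 1: Compute ||x|| (intermediates to 6 decimals).
||x|| = sqrt(4.656^2 + (-2.5981)^2 + 6.0364^2) = 8.053979
Step 2: Project.
Since ||x|| > R, scale = R/||x|| = 2/8.053979 = 0.248324, proj(x) = scale * x
proj(x) = [1.156197, -0.645171, 1.498983]
Step 3: Dot product.
a^T * proj(x) = 4*1.156197 - 2*(-0.645171) + 3*1.498983 = 10.4121


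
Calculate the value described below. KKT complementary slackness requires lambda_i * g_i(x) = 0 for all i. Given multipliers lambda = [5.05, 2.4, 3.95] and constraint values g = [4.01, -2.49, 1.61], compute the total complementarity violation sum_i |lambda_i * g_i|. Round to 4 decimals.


KKT complementary slackness check:
lambda_1 * g_1 = 5.05 * 4.01 = 20.2505
lambda_2 * g_2 = 2.4 * -2.49 = -5.976
lambda_3 * g_3 = 3.95 * 1.61 = 6.3595
Total violation = 20.2505 + 5.976 + 6.3595 = 32.586


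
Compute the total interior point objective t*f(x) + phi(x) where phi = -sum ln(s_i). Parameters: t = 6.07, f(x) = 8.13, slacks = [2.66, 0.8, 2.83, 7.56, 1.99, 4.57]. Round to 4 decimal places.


Step 1: Compute log-barrier.
ln values: [0.9783, -0.2231, 1.0403, 2.0229, 0.6881, 1.5195]
phi = -(0.9783 - 0.2231 + 1.0403 + 2.0229 + 0.6881 + 1.5195) = -6.026
Step 2: Compute augmented objective.
t*f(x) = 6.07*8.13 = 49.3491
Total = 49.3491 - 6.026 = 43.3231


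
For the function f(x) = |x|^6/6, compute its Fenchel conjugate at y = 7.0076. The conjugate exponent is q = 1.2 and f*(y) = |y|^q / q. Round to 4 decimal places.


The conjugate exponent q satisfies 1/p + 1/q = 1.
p = 6, so q = 6/(6 - 1) = 1.2
|y|^q = 7.0076^1.2 = 10.3439
f*(7.0076) = 10.3439 / 1.2 = 8.6199


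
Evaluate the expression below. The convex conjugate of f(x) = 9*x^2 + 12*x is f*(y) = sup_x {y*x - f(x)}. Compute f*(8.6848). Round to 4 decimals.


f*(y) = sup_x {y*x - a*x^2 - b*x} = sup_x {(y-b)*x - a*x^2}
FOC: (y - b) - 2a*x = 0 => x* = (y - b)/(2a)
x* = (8.6848 - 12)/(2*9) = -0.1842
f*(8.6848) = (y-b)^2/(4a) = (8.6848 - 12)^2/(4*9)
= 10.9906/36 = 0.3053


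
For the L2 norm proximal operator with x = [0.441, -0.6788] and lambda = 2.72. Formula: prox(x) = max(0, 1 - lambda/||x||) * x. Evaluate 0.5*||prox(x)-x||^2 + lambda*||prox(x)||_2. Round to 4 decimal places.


Step 1: Compute ||x||.
||x|| = 0.8095
Step 2: Compute scaling factor.
scale = max(0, 1 - 2.72/0.8095) = 0.0
Step 3: prox(x) = [0.0, -0.0]
||prox(x)|| = 0.0
Step 4: Proximal objective.
0.5*||prox-x||^2 = 0.3276
lambda*||prox|| = 0.0
Total = 0.3276


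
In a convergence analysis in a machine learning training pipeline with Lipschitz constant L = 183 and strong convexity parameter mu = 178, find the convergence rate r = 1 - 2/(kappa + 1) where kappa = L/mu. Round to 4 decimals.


Step 1: Compute the condition number.
kappa = L/mu = 183/178 = 1.0281
Step 2: Compute the convergence rate.
r = 1 - 2/(kappa + 1) = 1 - 2*mu/(L + mu) = (L - mu)/(L + mu) = 5/361 = 0.0139


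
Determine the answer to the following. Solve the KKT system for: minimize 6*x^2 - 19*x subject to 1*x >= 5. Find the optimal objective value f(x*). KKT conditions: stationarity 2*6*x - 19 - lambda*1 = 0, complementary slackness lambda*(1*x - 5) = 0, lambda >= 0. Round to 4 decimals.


Step 1: Try lambda = 0 (constraint inactive).
x_unc = 19/(2*6) = 1.5833
Check: 1*1.5833 = 1.5833 < 5 -- violated!
Step 2: Constraint must be active: 1*x = 5
x* = 5/1 = 5.0
lambda = (2*6*5.0 - 19)/1 = 41.0
Step 3: Compute optimal value.
f(x*) = 6*5.0^2 - 19*5.0 = 55.0


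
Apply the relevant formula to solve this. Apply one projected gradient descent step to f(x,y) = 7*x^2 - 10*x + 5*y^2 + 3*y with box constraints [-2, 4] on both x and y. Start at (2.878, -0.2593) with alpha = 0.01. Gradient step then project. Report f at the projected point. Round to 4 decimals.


Step 1: Compute gradient at (2.878, -0.2593).
grad_x = 2*7*2.878 - 10 = 30.292
grad_y = 2*5*-0.2593 + 3 = 0.407
Step 2: Gradient step.
x_raw = 2.878 - 0.01*30.292 = 2.5751
y_raw = -0.2593 - 0.01*0.407 = -0.2634
Step 3: Project onto [-2, 4].
x_proj = clip(2.5751) = 2.5751
y_proj = clip(-0.2634) = -0.2634
Step 4: Evaluate f.
f(2.5751, -0.2634) = 20.2232


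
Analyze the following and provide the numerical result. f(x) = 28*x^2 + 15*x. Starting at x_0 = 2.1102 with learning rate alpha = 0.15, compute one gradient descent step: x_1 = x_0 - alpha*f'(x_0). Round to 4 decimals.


We compute the gradient at x_0 and apply the update.
f'(x) = 56*x + 15
f'(2.1102) = 56*2.1102 + 15 = 133.1712
x_1 = 2.1102 - 0.15*133.1712 = -17.8655


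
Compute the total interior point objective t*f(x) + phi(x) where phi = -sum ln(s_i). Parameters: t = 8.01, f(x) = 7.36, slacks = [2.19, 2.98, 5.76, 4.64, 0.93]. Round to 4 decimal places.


Step 1: Compute log-barrier.
ln values: [0.7839, 1.0919, 1.7509, 1.5347, -0.0726]
phi = -(0.7839 + 1.0919 + 1.7509 + 1.5347 - 0.0726) = -5.0889
Step 2: Compute augmented objective.
t*f(x) = 8.01*7.36 = 58.9536
Total = 58.9536 - 5.0889 = 53.8647


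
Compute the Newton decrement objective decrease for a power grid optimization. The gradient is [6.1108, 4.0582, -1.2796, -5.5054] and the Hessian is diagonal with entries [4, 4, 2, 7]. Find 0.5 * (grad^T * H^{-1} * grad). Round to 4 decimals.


Step 1: H is diagonal, so H^(-1) * g = [1.5277, 1.0146, -0.6398, -0.7865].
Step 2: g^T H^(-1) g = sum_i g_i^2 / H_ii
  = (6.1108)^2/4 + (4.0582)^2/4 + (-1.2796)^2/2 + (-5.5054)^2/7
  = 9.3355 + 4.1172 + 0.8187 + 4.3299 = 18.6013
Step 3: Objective decrease = 0.5 * g^T H^(-1) g = 9.3007


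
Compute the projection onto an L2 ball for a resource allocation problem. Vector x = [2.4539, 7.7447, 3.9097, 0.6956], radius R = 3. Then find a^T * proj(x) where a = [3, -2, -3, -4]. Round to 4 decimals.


Step 1: Compute ||x|| (intermediates to 6 decimals).
||x|| = sqrt(2.4539^2 + 7.7447^2 + 3.9097^2 + 0.6956^2) = 9.042766
Step 2: Project.
Since ||x|| > R, scale = R/||x|| = 3/9.042766 = 0.331757, proj(x) = scale * x
proj(x) = [0.814099, 2.569358, 1.29707, 0.23077]
Step 3: Dot product.
a^T * proj(x) = 3*0.814099 - 2*2.569358 - 3*1.29707 - 4*0.23077 = -7.5107


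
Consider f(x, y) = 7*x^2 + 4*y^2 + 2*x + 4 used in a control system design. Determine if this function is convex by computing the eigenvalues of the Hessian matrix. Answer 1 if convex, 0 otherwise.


The Hessian of f(x,y) = 7*x^2 + 4*y^2 + 2*x + 4 is:
H = [[14, 0], [0, 8]]
Trace = 14 + 8 = 22
Determinant = 14*8 - (0)^2 = 112
Discriminant = (22)^2 - 4*112 = 36.0
Eigenvalues: lambda_1 = 8.0, lambda_2 = 14.0
The function is convex.

1


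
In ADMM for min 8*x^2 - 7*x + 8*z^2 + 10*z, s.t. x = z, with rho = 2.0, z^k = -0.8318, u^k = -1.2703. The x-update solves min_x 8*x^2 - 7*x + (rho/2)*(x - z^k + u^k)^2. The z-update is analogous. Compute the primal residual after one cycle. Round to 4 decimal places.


ADMM iteration with rho = 2.0, z^k = -0.8318, u^k = -1.2703
Step 1: x-update.
Minimize 8*x^2 - 7*x + (2.0/2)*(x + 0.8318 - 1.2703)^2
FOC: (2*8 + 2.0)*x = 7 + 2.0*(-0.8318 + 1.2703)
x^{k+1} = 0.4376
Step 2: z-update.
Minimize 8*z^2 + 10*z + (2.0/2)*(0.4376 - z - 1.2703)^2
FOC: (2*8 + 2.0)*z = -10 + 2.0*(0.4376 - 1.2703)
z^{k+1} = -0.6481
Step 3: u-update.
u^{k+1} = -1.2703 + 0.4376 + 0.6481 = -0.1846
Step 4: Primal residual = |0.4376 + 0.6481| = 1.0857


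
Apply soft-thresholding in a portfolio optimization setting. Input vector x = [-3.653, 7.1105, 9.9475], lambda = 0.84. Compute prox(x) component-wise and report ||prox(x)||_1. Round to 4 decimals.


Soft-thresholding with lambda = 0.84:
prox(-3.653) = sign(-3.653)*max(|-3.653| - 0.84, 0) = -2.813
prox(7.1105) = sign(7.1105)*max(|7.1105| - 0.84, 0) = 6.2705
prox(9.9475) = sign(9.9475)*max(|9.9475| - 0.84, 0) = 9.1075
prox(x) = [-2.813, 6.2705, 9.1075]
||prox(x)||_1 = 2.813 + 6.2705 + 9.1075 = 18.191


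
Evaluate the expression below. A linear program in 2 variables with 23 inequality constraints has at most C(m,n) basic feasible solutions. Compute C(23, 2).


Each vertex corresponds to some choice of n active constraints out of m, so the number of vertices is at most C(m, n) = m! / (n!(m-n)!).
m = 23, n = 2
Numerator: 23 * 22
Denominator: 2! = 2
C(23, 2) = 253


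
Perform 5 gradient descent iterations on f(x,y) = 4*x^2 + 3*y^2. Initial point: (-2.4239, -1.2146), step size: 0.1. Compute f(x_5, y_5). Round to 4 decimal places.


Gradient descent on f(x,y) = 4*x^2 + 3*y^2.
Starting point: (-2.4239, -1.2146), alpha = 0.1
Step 1: grad_x = 2*4*-2.4239 = -19.3912, grad_y = 2*3*-1.2146 = -7.2876
  x_1 = -2.4239 - 0.1*-19.3912 = -0.4848
  y_1 = -1.2146 - 0.1*-7.2876 = -0.4858
Step 2: grad_x = 2*4*-0.4848 = -3.8782, grad_y = 2*3*-0.4858 = -2.915
  x_2 = -0.4848 - 0.1*-3.8782 = -0.097
  y_2 = -0.4858 - 0.1*-2.915 = -0.1943
Step 3: grad_x = 2*4*-0.097 = -0.7756, grad_y = 2*3*-0.1943 = -1.166
  x_3 = -0.097 - 0.1*-0.7756 = -0.0194
  y_3 = -0.1943 - 0.1*-1.166 = -0.0777
Step 4: grad_x = 2*4*-0.0194 = -0.1551, grad_y = 2*3*-0.0777 = -0.4664
  x_4 = -0.0194 - 0.1*-0.1551 = -0.0039
  y_4 = -0.0777 - 0.1*-0.4664 = -0.0311
Step 5: grad_x = 2*4*-0.0039 = -0.031, grad_y = 2*3*-0.0311 = -0.1866
  x_5 = -0.0039 - 0.1*-0.031 = -0.0008
  y_5 = -0.0311 - 0.1*-0.1866 = -0.0124
f(-0.0008, -0.0124) = 4*(-0.0008)^2 + 3*(-0.0124)^2 = 0.0005


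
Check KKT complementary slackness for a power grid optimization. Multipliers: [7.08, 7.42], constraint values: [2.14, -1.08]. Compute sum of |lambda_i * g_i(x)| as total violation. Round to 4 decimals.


KKT complementary slackness check:
lambda_1 * g_1 = 7.08 * 2.14 = 15.1512
lambda_2 * g_2 = 7.42 * -1.08 = -8.0136
Total violation = 15.1512 + 8.0136 = 23.1648


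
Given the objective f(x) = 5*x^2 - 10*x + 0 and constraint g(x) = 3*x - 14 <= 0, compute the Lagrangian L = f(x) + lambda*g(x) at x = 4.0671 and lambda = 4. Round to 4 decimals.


Step 1: Evaluate f(x).
f(4.0671) = 5*4.0671^2 - 10*4.0671 + 0 = 42.0355
Step 2: Evaluate g(x).
g(4.0671) = 3*4.0671 - 14 = -1.7987
Step 3: Compute Lagrangian.
L = 42.0355 + 4*-1.7987 = 34.8407


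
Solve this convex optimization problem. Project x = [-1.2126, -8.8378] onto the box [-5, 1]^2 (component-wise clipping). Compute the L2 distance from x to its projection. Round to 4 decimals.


Project each component onto [-5, 1].
clip(-1.2126) = -1.2126, clip(-8.8378) = -5.0
Projection = [-1.2126, -5.0]
Squared diffs: [0.0, 14.7287]
Distance = sqrt(14.7287) = 3.8378


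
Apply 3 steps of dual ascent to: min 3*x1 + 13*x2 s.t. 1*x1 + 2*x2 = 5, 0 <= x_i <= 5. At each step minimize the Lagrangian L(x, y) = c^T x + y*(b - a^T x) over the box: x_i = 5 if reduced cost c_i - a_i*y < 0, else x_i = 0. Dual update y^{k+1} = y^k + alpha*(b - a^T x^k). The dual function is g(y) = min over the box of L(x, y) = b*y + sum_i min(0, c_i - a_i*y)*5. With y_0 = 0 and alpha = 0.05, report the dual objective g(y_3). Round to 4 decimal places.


Dual ascent for LP: min 3*x1 + 13*x2, 1*x1 + 2*x2 = 5, 0 <= x_i <= 5
Step 1: y^k = 0.0, reduced costs: (3.0, 13.0)
  x^k = (0.0, 0.0), subgradient = b - a^T x = 5.0
  y^{k+1} = 0.0 + 0.05*5.0 = 0.25
Step 2: y^k = 0.25, reduced costs: (2.75, 12.5)
  x^k = (0.0, 0.0), subgradient = b - a^T x = 5.0
  y^{k+1} = 0.25 + 0.05*5.0 = 0.5
Step 3: y^k = 0.5, reduced costs: (2.5, 12.0)
  x^k = (0.0, 0.0), subgradient = b - a^T x = 5.0
  y^{k+1} = 0.5 + 0.05*5.0 = 0.75
Dual objective at y_3 = 0.75: reduced costs (2.25, 11.5), box minimizer x = (0.0, 0.0)
g(y_3) = b*y + (c1 - a1*y)*x1 + (c2 - a2*y)*x2 = 5*0.75 + 2.25*0.0 + 11.5*0.0 = 3.75 + 0.0 + 0.0 = 3.75


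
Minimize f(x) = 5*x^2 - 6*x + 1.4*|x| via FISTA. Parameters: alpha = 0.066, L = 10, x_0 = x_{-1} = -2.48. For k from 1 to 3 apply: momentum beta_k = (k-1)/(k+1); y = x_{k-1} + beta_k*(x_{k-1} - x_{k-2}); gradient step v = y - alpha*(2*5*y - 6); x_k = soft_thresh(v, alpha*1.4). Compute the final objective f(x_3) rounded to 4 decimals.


FISTA on f(x) = 5*x^2 - 6*x + 1.4*|x|
L = 10, alpha = 0.066
Iteration 1: beta = 0.0, y = -2.48 + 0.0*(-2.48 + 2.48) = -2.48
  grad(y) = -30.8, v = y - alpha*grad = -0.4472
  prox(v) = soft_thresh(-0.4472, 0.0924) = -0.3548
Iteration 2: beta = 0.3333, y = -0.3548 + 0.3333*(-0.3548 + 2.48) = 0.3536
  grad(y) = -2.464, v = y - alpha*grad = 0.5162
  prox(v) = soft_thresh(0.5162, 0.0924) = 0.4238
Iteration 3: beta = 0.5, y = 0.4238 + 0.5*(0.4238 + 0.3548) = 0.8131
  grad(y) = 2.1314, v = y - alpha*grad = 0.6725
  prox(v) = soft_thresh(0.6725, 0.0924) = 0.5801
f(x_3) = 5*0.5801^2 - 6*0.5801 + 1.4*|0.5801| = -0.9859


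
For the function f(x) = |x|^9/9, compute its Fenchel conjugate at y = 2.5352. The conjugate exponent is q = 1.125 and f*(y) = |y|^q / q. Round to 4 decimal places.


The conjugate exponent q satisfies 1/p + 1/q = 1.
p = 9, so q = 9/(9 - 1) = 1.125
|y|^q = 2.5352^1.125 = 2.8478
f*(2.5352) = 2.8478 / 1.125 = 2.5314


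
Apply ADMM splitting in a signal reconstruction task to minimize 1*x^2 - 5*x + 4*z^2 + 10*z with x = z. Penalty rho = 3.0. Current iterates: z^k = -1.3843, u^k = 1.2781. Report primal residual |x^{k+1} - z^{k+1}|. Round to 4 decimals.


ADMM iteration with rho = 3.0, z^k = -1.3843, u^k = 1.2781
Step 1: x-update.
Minimize 1*x^2 - 5*x + (3.0/2)*(x + 1.3843 + 1.2781)^2
FOC: (2*1 + 3.0)*x = 5 + 3.0*(-1.3843 - 1.2781)
x^{k+1} = -0.5974
Step 2: z-update.
Minimize 4*z^2 + 10*z + (3.0/2)*(-0.5974 - z + 1.2781)^2
FOC: (2*4 + 3.0)*z = -10 + 3.0*(-0.5974 + 1.2781)
z^{k+1} = -0.7235
Step 3: u-update.
u^{k+1} = 1.2781 - 0.5974 + 0.7235 = 1.4041
Step 4: Primal residual = |-0.5974 + 0.7235| = 0.126


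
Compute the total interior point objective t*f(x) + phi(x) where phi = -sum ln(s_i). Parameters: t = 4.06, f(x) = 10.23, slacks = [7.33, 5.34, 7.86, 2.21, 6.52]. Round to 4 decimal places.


Step 1: Compute log-barrier.
ln values: [1.992, 1.6752, 2.0618, 0.793, 1.8749]
phi = -(1.992 + 1.6752 + 2.0618 + 0.793 + 1.8749) = -8.3969
Step 2: Compute augmented objective.
t*f(x) = 4.06*10.23 = 41.5338
Total = 41.5338 - 8.3969 = 33.1369


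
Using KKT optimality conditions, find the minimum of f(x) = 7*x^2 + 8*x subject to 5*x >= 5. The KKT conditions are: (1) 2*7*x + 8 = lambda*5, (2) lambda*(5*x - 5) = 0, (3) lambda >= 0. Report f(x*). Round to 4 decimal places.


Step 1: Try lambda = 0 (constraint inactive).
x_unc = -8/(2*7) = -0.5714
Check: 5*-0.5714 = -2.857 < 5 -- violated!
Step 2: Constraint must be active: 5*x = 5
x* = 5/5 = 1.0
lambda = (2*7*1.0 + 8)/5 = 4.4
Step 3: Compute optimal value.
f(x*) = 7*1.0^2 + 8*1.0 = 15.0


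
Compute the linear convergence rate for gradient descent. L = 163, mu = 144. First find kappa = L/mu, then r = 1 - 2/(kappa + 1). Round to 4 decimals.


Step 1: Compute the condition number.
kappa = L/mu = 163/144 = 1.1319
Step 2: Compute the convergence rate.
r = 1 - 2/(kappa + 1) = 1 - 2*mu/(L + mu) = (L - mu)/(L + mu) = 19/307 = 0.0619


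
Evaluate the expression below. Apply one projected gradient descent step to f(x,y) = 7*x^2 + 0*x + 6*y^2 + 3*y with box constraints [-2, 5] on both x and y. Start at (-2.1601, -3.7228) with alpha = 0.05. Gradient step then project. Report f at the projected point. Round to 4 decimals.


Step 1: Compute gradient at (-2.1601, -3.7228).
grad_x = 2*7*-2.1601 + 0 = -30.2414
grad_y = 2*6*-3.7228 + 3 = -41.6736
Step 2: Gradient step.
x_raw = -2.1601 - 0.05*-30.2414 = -0.648
y_raw = -3.7228 - 0.05*-41.6736 = -1.6391
Step 3: Project onto [-2, 5].
x_proj = clip(-0.648) = -0.648
y_proj = clip(-1.6391) = -1.6391
Step 4: Evaluate f.
f(-0.648, -1.6391) = 14.1425


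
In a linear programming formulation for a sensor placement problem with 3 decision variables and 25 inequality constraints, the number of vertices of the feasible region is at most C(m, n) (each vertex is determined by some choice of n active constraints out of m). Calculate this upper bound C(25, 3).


Each vertex corresponds to some choice of n active constraints out of m, so the number of vertices is at most C(m, n) = m! / (n!(m-n)!).
m = 25, n = 3
Numerator: 25 * 24 * 23
Denominator: 3! = 6
C(25, 3) = 2300


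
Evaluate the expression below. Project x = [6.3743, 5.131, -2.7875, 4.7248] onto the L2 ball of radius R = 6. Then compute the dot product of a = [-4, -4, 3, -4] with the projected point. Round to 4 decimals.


Step 1: Compute ||x|| (intermediates to 6 decimals).
||x|| = sqrt(6.3743^2 + 5.131^2 + (-2.7875)^2 + 4.7248^2) = 9.851536
Step 2: Project.
Since ||x|| > R, scale = R/||x|| = 6/9.851536 = 0.609042, proj(x) = scale * x
proj(x) = [3.882216, 3.124995, -1.697705, 2.877602]
Step 3: Dot product.
a^T * proj(x) = -4*3.882216 - 4*3.124995 + 3*(-1.697705) - 4*2.877602 = -44.6324


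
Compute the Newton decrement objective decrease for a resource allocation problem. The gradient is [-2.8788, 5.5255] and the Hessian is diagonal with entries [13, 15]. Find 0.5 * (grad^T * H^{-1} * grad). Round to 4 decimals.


Step 1: H is diagonal, so H^(-1) * g = [-0.2214, 0.3684].
Step 2: g^T H^(-1) g = sum_i g_i^2 / H_ii
  = (-2.8788)^2/13 + (5.5255)^2/15
  = 0.6375 + 2.0354 = 2.6729
Step 3: Objective decrease = 0.5 * g^T H^(-1) g = 1.3365


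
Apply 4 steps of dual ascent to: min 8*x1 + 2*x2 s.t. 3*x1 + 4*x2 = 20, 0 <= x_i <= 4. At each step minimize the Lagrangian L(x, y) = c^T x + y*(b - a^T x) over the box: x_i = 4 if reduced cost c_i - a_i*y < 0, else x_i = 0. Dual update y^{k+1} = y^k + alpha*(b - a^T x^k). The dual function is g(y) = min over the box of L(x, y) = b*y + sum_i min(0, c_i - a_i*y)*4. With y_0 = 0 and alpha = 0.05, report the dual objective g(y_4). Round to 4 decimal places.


Dual ascent for LP: min 8*x1 + 2*x2, 3*x1 + 4*x2 = 20, 0 <= x_i <= 4
Step 1: y^k = 0.0, reduced costs: (8.0, 2.0)
  x^k = (0.0, 0.0), subgradient = b - a^T x = 20.0
  y^{k+1} = 0.0 + 0.05*20.0 = 1.0
Step 2: y^k = 1.0, reduced costs: (5.0, -2.0)
  x^k = (0.0, 4.0), subgradient = b - a^T x = 4.0
  y^{k+1} = 1.0 + 0.05*4.0 = 1.2
Step 3: y^k = 1.2, reduced costs: (4.4, -2.8)
  x^k = (0.0, 4.0), subgradient = b - a^T x = 4.0
  y^{k+1} = 1.2 + 0.05*4.0 = 1.4
Step 4: y^k = 1.4, reduced costs: (3.8, -3.6)
  x^k = (0.0, 4.0), subgradient = b - a^T x = 4.0
  y^{k+1} = 1.4 + 0.05*4.0 = 1.6
Dual objective at y_4 = 1.6: reduced costs (3.2, -4.4), box minimizer x = (0.0, 4.0)
g(y_4) = b*y + (c1 - a1*y)*x1 + (c2 - a2*y)*x2 = 20*1.6 + 3.2*0.0 + (-4.4)*4.0 = 32.0 + 0.0 - 17.6 = 14.4


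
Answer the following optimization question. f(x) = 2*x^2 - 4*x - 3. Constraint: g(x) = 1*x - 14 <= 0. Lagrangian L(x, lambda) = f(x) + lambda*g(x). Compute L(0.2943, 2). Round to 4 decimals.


Step 1: Evaluate f(x).
f(0.2943) = 2*0.2943^2 - 4*0.2943 - 3 = -4.004
Step 2: Evaluate g(x).
g(0.2943) = 1*0.2943 - 14 = -13.7057
Step 3: Compute Lagrangian.
L = -4.004 + 2*-13.7057 = -31.4154


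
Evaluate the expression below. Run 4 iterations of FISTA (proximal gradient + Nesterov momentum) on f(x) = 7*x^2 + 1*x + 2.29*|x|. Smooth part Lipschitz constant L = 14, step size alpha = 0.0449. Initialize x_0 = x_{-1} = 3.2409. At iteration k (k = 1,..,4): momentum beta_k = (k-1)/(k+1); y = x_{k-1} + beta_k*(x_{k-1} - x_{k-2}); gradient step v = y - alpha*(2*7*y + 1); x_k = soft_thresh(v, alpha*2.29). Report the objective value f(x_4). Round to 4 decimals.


FISTA on f(x) = 7*x^2 + 1*x + 2.29*|x|
L = 14, alpha = 0.0449
Iteration 1: beta = 0.0, y = 3.2409 + 0.0*(3.2409 - 3.2409) = 3.2409
  grad(y) = 46.3726, v = y - alpha*grad = 1.1588
  prox(v) = soft_thresh(1.1588, 0.1028) = 1.0559
Iteration 2: beta = 0.3333, y = 1.0559 + 0.3333*(1.0559 - 3.2409) = 0.3276
  grad(y) = 5.5869, v = y - alpha*grad = 0.0768
  prox(v) = soft_thresh(0.0768, 0.1028) = 0.0
Iteration 3: beta = 0.5, y = 0.0 + 0.5*(0.0 - 1.0559) = -0.528
  grad(y) = -6.3916, v = y - alpha*grad = -0.241
  prox(v) = soft_thresh(-0.241, 0.1028) = -0.1382
Iteration 4: beta = 0.6, y = -0.1382 + 0.6*(-0.1382 - 0.0) = -0.2211
  grad(y) = -2.095, v = y - alpha*grad = -0.127
  prox(v) = soft_thresh(-0.127, 0.1028) = -0.0242
f(x_4) = 7*(-0.0242)^2 + 1*(-0.0242) + 2.29*|-0.0242| = 0.0353


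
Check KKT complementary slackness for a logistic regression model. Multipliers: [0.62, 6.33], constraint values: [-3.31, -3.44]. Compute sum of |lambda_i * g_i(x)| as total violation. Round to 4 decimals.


KKT complementary slackness check:
lambda_1 * g_1 = 0.62 * -3.31 = -2.0522
lambda_2 * g_2 = 6.33 * -3.44 = -21.7752
Total violation = 2.0522 + 21.7752 = 23.8274


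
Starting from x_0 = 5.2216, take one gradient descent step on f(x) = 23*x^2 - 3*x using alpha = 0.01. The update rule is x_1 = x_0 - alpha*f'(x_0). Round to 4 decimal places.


We compute the gradient at x_0 and apply the update.
f'(x) = 46*x - 3
f'(5.2216) = 46*5.2216 - 3 = 237.1936
x_1 = 5.2216 - 0.01*237.1936 = 2.8497


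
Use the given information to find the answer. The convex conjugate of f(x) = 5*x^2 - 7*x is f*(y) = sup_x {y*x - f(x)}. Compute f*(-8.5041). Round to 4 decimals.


f*(y) = sup_x {y*x - a*x^2 - b*x} = sup_x {(y-b)*x - a*x^2}
FOC: (y - b) - 2a*x = 0 => x* = (y - b)/(2a)
x* = (-8.5041 + 7)/(2*5) = -0.1504
f*(-8.5041) = (y-b)^2/(4a) = (-8.5041 + 7)^2/(4*5)
= 2.2623/20 = 0.1131


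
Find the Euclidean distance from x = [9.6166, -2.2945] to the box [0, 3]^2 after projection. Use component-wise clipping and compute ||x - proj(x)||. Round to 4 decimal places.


Project each component onto [0, 3].
clip(9.6166) = 3.0, clip(-2.2945) = 0.0
Projection = [3.0, 0.0]
Squared diffs: [43.7794, 5.2647]
Distance = sqrt(49.0441) = 7.0032


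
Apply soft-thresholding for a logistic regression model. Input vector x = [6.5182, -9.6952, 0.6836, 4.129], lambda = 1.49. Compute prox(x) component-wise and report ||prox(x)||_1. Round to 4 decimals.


Soft-thresholding with lambda = 1.49:
prox(6.5182) = sign(6.5182)*max(|6.5182| - 1.49, 0) = 5.0282
prox(-9.6952) = sign(-9.6952)*max(|-9.6952| - 1.49, 0) = -8.2052
prox(0.6836) = sign(0.6836)*max(|0.6836| - 1.49, 0) = 0.0
prox(4.129) = sign(4.129)*max(|4.129| - 1.49, 0) = 2.639
prox(x) = [5.0282, -8.2052, 0.0, 2.639]
||prox(x)||_1 = 5.0282 + 8.2052 + 0.0 + 2.639 = 15.8724


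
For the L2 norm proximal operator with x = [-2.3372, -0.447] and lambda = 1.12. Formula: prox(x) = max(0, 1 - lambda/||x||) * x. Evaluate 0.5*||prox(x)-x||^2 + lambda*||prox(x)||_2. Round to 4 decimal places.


Step 1: Compute ||x||.
||x|| = 2.3796
Step 2: Compute scaling factor.
scale = max(0, 1 - 1.12/2.3796) = 0.5293
Step 3: prox(x) = [-1.2371, -0.2366]
||prox(x)|| = 1.2596
Step 4: Proximal objective.
0.5*||prox-x||^2 = 0.6272
lambda*||prox|| = 1.4108
Total = 2.0379


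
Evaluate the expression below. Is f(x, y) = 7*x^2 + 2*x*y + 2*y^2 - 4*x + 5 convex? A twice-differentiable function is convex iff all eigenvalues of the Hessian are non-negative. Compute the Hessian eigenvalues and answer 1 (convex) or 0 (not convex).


The Hessian of f(x,y) = 7*x^2 + 2*x*y + 2*y^2 - 4*x + 5 is:
H = [[14, 2], [2, 4]]
Trace = 14 + 4 = 18
Determinant = 14*4 - (2)^2 = 52
Discriminant = (18)^2 - 4*52 = 116.0
Eigenvalues: lambda_1 = 3.6148, lambda_2 = 14.3852
The function is convex.

1


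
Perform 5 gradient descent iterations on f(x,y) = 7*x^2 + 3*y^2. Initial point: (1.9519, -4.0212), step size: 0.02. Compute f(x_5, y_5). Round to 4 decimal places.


Gradient descent on f(x,y) = 7*x^2 + 3*y^2.
Starting point: (1.9519, -4.0212), alpha = 0.02
Step 1: grad_x = 2*7*1.9519 = 27.3266, grad_y = 2*3*-4.0212 = -24.1272
  x_1 = 1.9519 - 0.02*27.3266 = 1.4054
  y_1 = -4.0212 - 0.02*-24.1272 = -3.5387
Step 2: grad_x = 2*7*1.4054 = 19.6752, grad_y = 2*3*-3.5387 = -21.2319
  x_2 = 1.4054 - 0.02*19.6752 = 1.0119
  y_2 = -3.5387 - 0.02*-21.2319 = -3.114
Step 3: grad_x = 2*7*1.0119 = 14.1661, grad_y = 2*3*-3.114 = -18.6841
  x_3 = 1.0119 - 0.02*14.1661 = 0.7285
  y_3 = -3.114 - 0.02*-18.6841 = -2.7403
Step 4: grad_x = 2*7*0.7285 = 10.1996, grad_y = 2*3*-2.7403 = -16.442
  x_4 = 0.7285 - 0.02*10.1996 = 0.5246
  y_4 = -2.7403 - 0.02*-16.442 = -2.4115
Step 5: grad_x = 2*7*0.5246 = 7.3437, grad_y = 2*3*-2.4115 = -14.469
  x_5 = 0.5246 - 0.02*7.3437 = 0.3777
  y_5 = -2.4115 - 0.02*-14.469 = -2.1221
f(0.3777, -2.1221) = 7*0.3777^2 + 3*(-2.1221)^2 = 14.5086


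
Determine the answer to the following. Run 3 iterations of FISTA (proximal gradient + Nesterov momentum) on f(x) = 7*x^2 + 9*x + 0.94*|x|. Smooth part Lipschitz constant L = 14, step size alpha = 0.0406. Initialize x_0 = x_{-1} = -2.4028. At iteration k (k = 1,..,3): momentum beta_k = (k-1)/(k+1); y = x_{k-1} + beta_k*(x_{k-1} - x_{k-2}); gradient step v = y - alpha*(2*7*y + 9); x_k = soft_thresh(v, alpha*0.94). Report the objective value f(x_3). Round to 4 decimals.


FISTA on f(x) = 7*x^2 + 9*x + 0.94*|x|
L = 14, alpha = 0.0406
Iteration 1: beta = 0.0, y = -2.4028 + 0.0*(-2.4028 + 2.4028) = -2.4028
  grad(y) = -24.6392, v = y - alpha*grad = -1.4024
  prox(v) = soft_thresh(-1.4024, 0.0382) = -1.3643
Iteration 2: beta = 0.3333, y = -1.3643 + 0.3333*(-1.3643 + 2.4028) = -1.0181
  grad(y) = -5.2536, v = y - alpha*grad = -0.8048
  prox(v) = soft_thresh(-0.8048, 0.0382) = -0.7667
Iteration 3: beta = 0.5, y = -0.7667 + 0.5*(-0.7667 + 1.3643) = -0.4678
  grad(y) = 2.4503, v = y - alpha*grad = -0.5673
  prox(v) = soft_thresh(-0.5673, 0.0382) = -0.5292
f(x_3) = 7*(-0.5292)^2 + 9*(-0.5292) + 0.94*|-0.5292| = -2.305


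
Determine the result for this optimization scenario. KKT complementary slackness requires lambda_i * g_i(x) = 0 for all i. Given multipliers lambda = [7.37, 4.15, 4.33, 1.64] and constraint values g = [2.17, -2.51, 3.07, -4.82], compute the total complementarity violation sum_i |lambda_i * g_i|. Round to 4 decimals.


KKT complementary slackness check:
lambda_1 * g_1 = 7.37 * 2.17 = 15.9929
lambda_2 * g_2 = 4.15 * -2.51 = -10.4165
lambda_3 * g_3 = 4.33 * 3.07 = 13.2931
lambda_4 * g_4 = 1.64 * -4.82 = -7.9048
Total violation = 15.9929 + 10.4165 + 13.2931 + 7.9048 = 47.6073


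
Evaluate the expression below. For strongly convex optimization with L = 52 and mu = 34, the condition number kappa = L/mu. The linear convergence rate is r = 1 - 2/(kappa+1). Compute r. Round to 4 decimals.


Step 1: Compute the condition number.
kappa = L/mu = 52/34 = 1.5294
Step 2: Compute the convergence rate.
r = 1 - 2/(kappa + 1) = 1 - 2*mu/(L + mu) = (L - mu)/(L + mu) = 18/86 = 0.2093


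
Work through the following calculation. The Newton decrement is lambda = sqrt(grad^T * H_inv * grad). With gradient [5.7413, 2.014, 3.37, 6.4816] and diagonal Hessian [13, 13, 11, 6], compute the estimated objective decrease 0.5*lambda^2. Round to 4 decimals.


Step 1: H is diagonal, so H^(-1) * g = [0.4416, 0.1549, 0.3064, 1.0803].
Step 2: g^T H^(-1) g = sum_i g_i^2 / H_ii
  = (5.7413)^2/13 + (2.014)^2/13 + (3.37)^2/11 + (6.4816)^2/6
  = 2.5356 + 0.312 + 1.0324 + 7.0019 = 10.8819
Step 3: Objective decrease = 0.5 * g^T H^(-1) g = 5.4409


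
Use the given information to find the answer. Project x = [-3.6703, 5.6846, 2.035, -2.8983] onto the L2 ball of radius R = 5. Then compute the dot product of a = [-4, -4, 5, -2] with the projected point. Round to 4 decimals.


Step 1: Compute ||x|| (intermediates to 6 decimals).
||x|| = sqrt((-3.6703)^2 + 5.6846^2 + 2.035^2 + (-2.8983)^2) = 7.637221
Step 2: Project.
Since ||x|| > R, scale = R/||x|| = 5/7.637221 = 0.654688, proj(x) = scale * x
proj(x) = [-2.402901, 3.721639, 1.33229, -1.897482]
Step 3: Dot product.
a^T * proj(x) = -4*(-2.402901) - 4*3.721639 + 5*1.33229 - 2*(-1.897482) = 5.1815


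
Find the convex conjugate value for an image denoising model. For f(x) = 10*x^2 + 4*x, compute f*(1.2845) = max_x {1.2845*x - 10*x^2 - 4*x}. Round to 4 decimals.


f*(y) = sup_x {y*x - a*x^2 - b*x} = sup_x {(y-b)*x - a*x^2}
FOC: (y - b) - 2a*x = 0 => x* = (y - b)/(2a)
x* = (1.2845 - 4)/(2*10) = -0.1358
f*(1.2845) = (y-b)^2/(4a) = (1.2845 - 4)^2/(4*10)
= 7.3739/40 = 0.1843


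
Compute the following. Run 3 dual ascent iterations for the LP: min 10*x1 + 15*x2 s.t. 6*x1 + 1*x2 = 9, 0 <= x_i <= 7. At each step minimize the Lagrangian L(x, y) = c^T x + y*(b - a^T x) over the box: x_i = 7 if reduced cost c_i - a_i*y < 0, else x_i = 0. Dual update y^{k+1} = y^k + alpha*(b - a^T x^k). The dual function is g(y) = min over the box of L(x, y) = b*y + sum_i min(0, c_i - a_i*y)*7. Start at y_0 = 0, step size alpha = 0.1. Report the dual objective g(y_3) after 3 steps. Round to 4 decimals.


Dual ascent for LP: min 10*x1 + 15*x2, 6*x1 + 1*x2 = 9, 0 <= x_i <= 7
Step 1: y^k = 0.0, reduced costs: (10.0, 15.0)
  x^k = (0.0, 0.0), subgradient = b - a^T x = 9.0
  y^{k+1} = 0.0 + 0.1*9.0 = 0.9
Step 2: y^k = 0.9, reduced costs: (4.6, 14.1)
  x^k = (0.0, 0.0), subgradient = b - a^T x = 9.0
  y^{k+1} = 0.9 + 0.1*9.0 = 1.8
Step 3: y^k = 1.8, reduced costs: (-0.8, 13.2)
  x^k = (7.0, 0.0), subgradient = b - a^T x = -33.0
  y^{k+1} = 1.8 + 0.1*-33.0 = -1.5
Dual objective at y_3 = -1.5: reduced costs (19.0, 16.5), box minimizer x = (0.0, 0.0)
g(y_3) = b*y + (c1 - a1*y)*x1 + (c2 - a2*y)*x2 = 9*(-1.5) + 19.0*0.0 + 16.5*0.0 = -13.5 + 0.0 + 0.0 = -13.5


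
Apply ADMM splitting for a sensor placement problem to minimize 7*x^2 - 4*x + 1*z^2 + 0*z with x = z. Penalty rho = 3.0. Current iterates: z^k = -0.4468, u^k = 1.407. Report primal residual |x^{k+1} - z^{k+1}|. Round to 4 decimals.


ADMM iteration with rho = 3.0, z^k = -0.4468, u^k = 1.407
Step 1: x-update.
Minimize 7*x^2 - 4*x + (3.0/2)*(x + 0.4468 + 1.407)^2
FOC: (2*7 + 3.0)*x = 4 + 3.0*(-0.4468 - 1.407)
x^{k+1} = -0.0918
Step 2: z-update.
Minimize 1*z^2 + 0*z + (3.0/2)*(-0.0918 - z + 1.407)^2
FOC: (2*1 + 3.0)*z = 0 + 3.0*(-0.0918 + 1.407)
z^{k+1} = 0.7891
Step 3: u-update.
u^{k+1} = 1.407 - 0.0918 - 0.7891 = 0.5261
Step 4: Primal residual = |-0.0918 - 0.7891| = 0.8809


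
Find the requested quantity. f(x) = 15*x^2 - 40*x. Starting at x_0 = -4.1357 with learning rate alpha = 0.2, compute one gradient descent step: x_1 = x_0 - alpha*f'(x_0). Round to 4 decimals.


We compute the gradient at x_0 and apply the update.
f'(x) = 30*x - 40
f'(-4.1357) = 30*-4.1357 - 40 = -164.071
x_1 = -4.1357 - 0.2*-164.071 = 28.6785


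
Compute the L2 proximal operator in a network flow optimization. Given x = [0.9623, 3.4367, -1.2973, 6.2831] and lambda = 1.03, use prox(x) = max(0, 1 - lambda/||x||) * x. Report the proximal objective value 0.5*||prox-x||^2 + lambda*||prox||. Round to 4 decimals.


Step 1: Compute ||x||.
||x|| = 7.3415
Step 2: Compute scaling factor.
scale = max(0, 1 - 1.03/7.3415) = 0.8597
Step 3: prox(x) = [0.8273, 2.9545, -1.1153, 5.4016]
||prox(x)|| = 6.3115
Step 4: Proximal objective.
0.5*||prox-x||^2 = 0.5305
lambda*||prox|| = 6.5008
Total = 7.0313


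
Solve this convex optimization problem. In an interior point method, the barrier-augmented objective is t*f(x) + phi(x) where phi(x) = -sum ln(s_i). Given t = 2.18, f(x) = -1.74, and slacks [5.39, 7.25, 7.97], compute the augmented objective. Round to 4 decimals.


Step 1: Compute log-barrier.
ln values: [1.6845, 1.981, 2.0757]
phi = -(1.6845 + 1.981 + 2.0757) = -5.7412
Step 2: Compute augmented objective.
t*f(x) = 2.18*-1.74 = -3.7932
Total = -3.7932 - 5.7412 = -9.5344


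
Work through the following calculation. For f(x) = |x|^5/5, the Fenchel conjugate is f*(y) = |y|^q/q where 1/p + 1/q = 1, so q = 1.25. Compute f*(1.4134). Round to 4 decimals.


The conjugate exponent q satisfies 1/p + 1/q = 1.
p = 5, so q = 5/(5 - 1) = 1.25
|y|^q = 1.4134^1.25 = 1.5411
f*(1.4134) = 1.5411 / 1.25 = 1.2329


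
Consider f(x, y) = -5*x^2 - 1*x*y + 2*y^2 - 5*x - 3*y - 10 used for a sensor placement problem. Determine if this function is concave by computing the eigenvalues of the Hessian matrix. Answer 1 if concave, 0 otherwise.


The Hessian of f(x,y) = -5*x^2 - 1*x*y + 2*y^2 - 5*x - 3*y - 10 is:
H = [[-10, -1], [-1, 4]]
Trace = -10 + 4 = -6
Determinant = -10*4 - (-1)^2 = -41
Discriminant = (-6)^2 - 4*-41 = 200.0
Eigenvalues: lambda_1 = -10.0711, lambda_2 = 4.0711
The function is not concave.

0


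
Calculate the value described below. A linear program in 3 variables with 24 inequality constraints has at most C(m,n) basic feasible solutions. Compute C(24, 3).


Each vertex corresponds to some choice of n active constraints out of m, so the number of vertices is at most C(m, n) = m! / (n!(m-n)!).
m = 24, n = 3
Numerator: 24 * 23 * 22
Denominator: 3! = 6
C(24, 3) = 2024


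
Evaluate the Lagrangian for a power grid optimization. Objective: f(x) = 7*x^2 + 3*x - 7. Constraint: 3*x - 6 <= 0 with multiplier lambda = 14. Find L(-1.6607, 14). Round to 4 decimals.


Step 1: Evaluate f(x).
f(-1.6607) = 7*(-1.6607)^2 + 3*(-1.6607) - 7 = 7.3234
Step 2: Evaluate g(x).
g(-1.6607) = 3*-1.6607 - 6 = -10.9821
Step 3: Compute Lagrangian.
L = 7.3234 + 14*-10.9821 = -146.426


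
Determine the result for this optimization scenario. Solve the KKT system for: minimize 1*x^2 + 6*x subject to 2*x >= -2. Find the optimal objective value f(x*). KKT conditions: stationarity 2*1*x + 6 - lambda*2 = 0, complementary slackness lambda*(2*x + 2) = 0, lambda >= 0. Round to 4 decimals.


Step 1: Try lambda = 0 (constraint inactive).
x_unc = -6/(2*1) = -3.0
Check: 2*-3.0 = -6.0 < -2 -- violated!
Step 2: Constraint must be active: 2*x = -2
x* = -2/2 = -1.0
lambda = (2*1*(-1.0) + 6)/2 = 2.0
Step 3: Compute optimal value.
f(x*) = 1*(-1.0)^2 + 6*(-1.0) = -5.0


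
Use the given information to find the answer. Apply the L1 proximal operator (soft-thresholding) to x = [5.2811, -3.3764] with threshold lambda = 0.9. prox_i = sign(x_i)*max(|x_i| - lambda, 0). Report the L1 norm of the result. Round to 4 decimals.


Soft-thresholding with lambda = 0.9:
prox(5.2811) = sign(5.2811)*max(|5.2811| - 0.9, 0) = 4.3811
prox(-3.3764) = sign(-3.3764)*max(|-3.3764| - 0.9, 0) = -2.4764
prox(x) = [4.3811, -2.4764]
||prox(x)||_1 = 4.3811 + 2.4764 = 6.8575


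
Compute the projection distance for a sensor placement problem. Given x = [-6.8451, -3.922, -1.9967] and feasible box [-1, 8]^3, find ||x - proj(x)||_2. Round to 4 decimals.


Project each component onto [-1, 8].
clip(-6.8451) = -1.0, clip(-3.922) = -1.0, clip(-1.9967) = -1.0
Projection = [-1.0, -1.0, -1.0]
Squared diffs: [34.1652, 8.5381, 0.9934]
Distance = sqrt(43.6967) = 6.6103


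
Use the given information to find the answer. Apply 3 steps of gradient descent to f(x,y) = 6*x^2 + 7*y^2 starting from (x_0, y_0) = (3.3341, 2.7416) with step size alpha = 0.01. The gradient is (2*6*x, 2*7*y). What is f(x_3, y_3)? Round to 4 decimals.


Gradient descent on f(x,y) = 6*x^2 + 7*y^2.
Starting point: (3.3341, 2.7416), alpha = 0.01
Step 1: grad_x = 2*6*3.3341 = 40.0092, grad_y = 2*7*2.7416 = 38.3824
  x_1 = 3.3341 - 0.01*40.0092 = 2.934
  y_1 = 2.7416 - 0.01*38.3824 = 2.3578
Step 2: grad_x = 2*6*2.934 = 35.2081, grad_y = 2*7*2.3578 = 33.0089
  x_2 = 2.934 - 0.01*35.2081 = 2.5819
  y_2 = 2.3578 - 0.01*33.0089 = 2.0277
Step 3: grad_x = 2*6*2.5819 = 30.9831, grad_y = 2*7*2.0277 = 28.3876
  x_3 = 2.5819 - 0.01*30.9831 = 2.2721
  y_3 = 2.0277 - 0.01*28.3876 = 1.7438
f(2.2721, 1.7438) = 6*2.2721^2 + 7*1.7438^2 = 52.2607


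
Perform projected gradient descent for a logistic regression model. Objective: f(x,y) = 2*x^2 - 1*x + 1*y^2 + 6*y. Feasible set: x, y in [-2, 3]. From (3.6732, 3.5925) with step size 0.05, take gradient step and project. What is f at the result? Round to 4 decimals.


Step 1: Compute gradient at (3.6732, 3.5925).
grad_x = 2*2*3.6732 - 1 = 13.6928
grad_y = 2*1*3.5925 + 6 = 13.185
Step 2: Gradient step.
x_raw = 3.6732 - 0.05*13.6928 = 2.9886
y_raw = 3.5925 - 0.05*13.185 = 2.9333
Step 3: Project onto [-2, 3].
x_proj = clip(2.9886) = 2.9886
y_proj = clip(2.9333) = 2.9333
Step 4: Evaluate f.
f(2.9886, 2.9333) = 41.0779


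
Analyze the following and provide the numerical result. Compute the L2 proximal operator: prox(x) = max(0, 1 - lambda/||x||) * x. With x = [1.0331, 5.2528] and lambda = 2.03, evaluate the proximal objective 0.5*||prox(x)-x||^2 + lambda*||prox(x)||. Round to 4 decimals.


Step 1: Compute ||x||.
||x|| = 5.3534
Step 2: Compute scaling factor.
scale = max(0, 1 - 2.03/5.3534) = 0.6208
Step 3: prox(x) = [0.6414, 3.261]
||prox(x)|| = 3.3234
Step 4: Proximal objective.
0.5*||prox-x||^2 = 2.0605
lambda*||prox|| = 6.7465
Total = 8.807


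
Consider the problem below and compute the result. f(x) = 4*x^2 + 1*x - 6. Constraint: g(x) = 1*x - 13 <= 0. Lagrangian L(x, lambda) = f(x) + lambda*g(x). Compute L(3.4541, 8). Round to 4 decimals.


Step 1: Evaluate f(x).
f(3.4541) = 4*3.4541^2 + 1*3.4541 - 6 = 45.1773
Step 2: Evaluate g(x).
g(3.4541) = 1*3.4541 - 13 = -9.5459
Step 3: Compute Lagrangian.
L = 45.1773 + 8*-9.5459 = -31.1899


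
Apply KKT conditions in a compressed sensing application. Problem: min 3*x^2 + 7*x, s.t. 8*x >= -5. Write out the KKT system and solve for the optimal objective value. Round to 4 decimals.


Step 1: Try lambda = 0 (constraint inactive).
x_unc = -7/(2*3) = -1.1667
Check: 8*-1.1667 = -9.3336 < -5 -- violated!
Step 2: Constraint must be active: 8*x = -5
x* = -5/8 = -0.625
lambda = (2*3*(-0.625) + 7)/8 = 0.4063
Step 3: Compute optimal value.
f(x*) = 3*(-0.625)^2 + 7*(-0.625) = -3.2031


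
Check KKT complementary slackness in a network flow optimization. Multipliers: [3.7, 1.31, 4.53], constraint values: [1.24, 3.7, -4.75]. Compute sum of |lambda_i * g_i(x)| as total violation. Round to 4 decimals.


KKT complementary slackness check:
lambda_1 * g_1 = 3.7 * 1.24 = 4.588
lambda_2 * g_2 = 1.31 * 3.7 = 4.847
lambda_3 * g_3 = 4.53 * -4.75 = -21.5175
Total violation = 4.588 + 4.847 + 21.5175 = 30.9525
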